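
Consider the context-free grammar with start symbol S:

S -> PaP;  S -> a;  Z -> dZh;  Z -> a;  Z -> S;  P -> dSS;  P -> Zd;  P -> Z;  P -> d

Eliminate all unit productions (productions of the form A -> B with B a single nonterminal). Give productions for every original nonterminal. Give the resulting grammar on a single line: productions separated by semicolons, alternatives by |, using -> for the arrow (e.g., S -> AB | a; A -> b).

Unit productions: P->Z, Z->S.
Unit pairs (A ⇒* B via units): (P,S), (P,Z), (Z,S).
S: inherits non-unit rules of {S} → PaP | a.
P: inherits non-unit rules of {P, S, Z} → PaP | Zd | a | d | dSS | dZh.
Z: inherits non-unit rules of {S, Z} → PaP | a | dZh.

S -> a | PaP; P -> a | d | Zd | PaP | dSS | dZh; Z -> a | PaP | dZh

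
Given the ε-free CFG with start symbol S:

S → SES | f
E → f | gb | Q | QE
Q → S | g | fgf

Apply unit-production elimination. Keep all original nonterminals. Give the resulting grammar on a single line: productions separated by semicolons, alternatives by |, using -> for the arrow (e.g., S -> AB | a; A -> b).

S -> f | SES; E -> f | g | QE | gb | SES | fgf; Q -> f | g | SES | fgf

Unit productions: E->Q, Q->S.
Unit pairs (A ⇒* B via units): (E,Q), (E,S), (Q,S).
S: inherits non-unit rules of {S} → SES | f.
E: inherits non-unit rules of {E, Q, S} → QE | SES | f | fgf | g | gb.
Q: inherits non-unit rules of {Q, S} → SES | f | fgf | g.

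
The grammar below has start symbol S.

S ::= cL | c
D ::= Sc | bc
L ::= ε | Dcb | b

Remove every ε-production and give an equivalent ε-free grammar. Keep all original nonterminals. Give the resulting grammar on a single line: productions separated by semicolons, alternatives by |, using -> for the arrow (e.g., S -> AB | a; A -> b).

S -> c | cL; D -> Sc | bc; L -> b | Dcb

Nullable set: {L}.
S -> cL: L nullable, giving c | cL.
Drop L -> ε.
Unchanged (no nullable symbols): S -> c; D -> Sc; D -> bc; L -> Dcb; L -> b.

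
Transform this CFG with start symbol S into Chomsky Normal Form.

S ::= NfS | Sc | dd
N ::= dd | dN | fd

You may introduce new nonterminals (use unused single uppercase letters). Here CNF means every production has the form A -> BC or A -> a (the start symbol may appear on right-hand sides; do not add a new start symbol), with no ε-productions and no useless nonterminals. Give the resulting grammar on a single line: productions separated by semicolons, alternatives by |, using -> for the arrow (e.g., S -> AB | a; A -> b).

S -> AA | ND | SC; A -> d; B -> f; C -> c; D -> BS; N -> AA | AN | BA

No ε-productions.
No unit productions to eliminate.
TERM: introduce C -> c, A -> d, B -> f and substitute in every rule of length ≥2.
BIN: S -> NBS becomes S -> ND, D -> BS.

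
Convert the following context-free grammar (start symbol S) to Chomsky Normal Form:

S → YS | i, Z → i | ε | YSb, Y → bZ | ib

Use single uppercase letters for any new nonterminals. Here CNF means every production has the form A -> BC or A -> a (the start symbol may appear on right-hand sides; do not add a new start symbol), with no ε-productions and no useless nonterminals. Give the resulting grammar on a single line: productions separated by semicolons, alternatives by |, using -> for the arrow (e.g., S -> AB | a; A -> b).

Nullable: {Z}; after ε-elimination: S -> i | YS; Y -> b | bZ | ib; Z -> i | YSb.
No unit productions to eliminate.
TERM: introduce A -> b, B -> i and substitute in every rule of length ≥2.
BIN: Z -> YSA becomes Z -> YC, C -> SA.

S -> i | YS; A -> b; B -> i; C -> SA; Y -> b | AZ | BA; Z -> i | YC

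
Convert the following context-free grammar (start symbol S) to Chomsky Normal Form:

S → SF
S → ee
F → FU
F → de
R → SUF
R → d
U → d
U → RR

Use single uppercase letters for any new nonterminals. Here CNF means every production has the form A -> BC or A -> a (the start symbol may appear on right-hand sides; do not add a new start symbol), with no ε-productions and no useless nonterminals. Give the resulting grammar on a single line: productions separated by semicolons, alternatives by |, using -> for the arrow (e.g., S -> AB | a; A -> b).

No ε-productions.
No unit productions to eliminate.
TERM: introduce A -> d, B -> e and substitute in every rule of length ≥2.
BIN: R -> SUF becomes R -> SC, C -> UF.

S -> BB | SF; A -> d; B -> e; C -> UF; F -> AB | FU; R -> d | SC; U -> d | RR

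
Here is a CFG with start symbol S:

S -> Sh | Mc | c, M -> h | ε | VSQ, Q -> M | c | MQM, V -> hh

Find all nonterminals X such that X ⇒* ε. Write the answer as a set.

Directly nullable (have an ε-rule): {M}.
Q is nullable via Q -> M (every symbol on the right is already known nullable).
Not nullable: S, V — each has a terminal in every rule's right-hand side or depends on a non-nullable symbol.

{M, Q}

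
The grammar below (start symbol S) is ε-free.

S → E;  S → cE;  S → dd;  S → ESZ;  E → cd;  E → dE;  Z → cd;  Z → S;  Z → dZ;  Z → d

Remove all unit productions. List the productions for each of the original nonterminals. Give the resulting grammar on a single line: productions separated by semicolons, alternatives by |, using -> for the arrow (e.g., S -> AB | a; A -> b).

Unit productions: S->E, Z->S.
Unit pairs (A ⇒* B via units): (S,E), (Z,E), (Z,S).
S: inherits non-unit rules of {E, S} → ESZ | cE | cd | dE | dd.
E: inherits non-unit rules of {E} → cd | dE.
Z: inherits non-unit rules of {E, S, Z} → ESZ | cE | cd | d | dE | dZ | dd.

S -> cE | cd | dE | dd | ESZ; E -> cd | dE; Z -> d | cE | cd | dE | dZ | dd | ESZ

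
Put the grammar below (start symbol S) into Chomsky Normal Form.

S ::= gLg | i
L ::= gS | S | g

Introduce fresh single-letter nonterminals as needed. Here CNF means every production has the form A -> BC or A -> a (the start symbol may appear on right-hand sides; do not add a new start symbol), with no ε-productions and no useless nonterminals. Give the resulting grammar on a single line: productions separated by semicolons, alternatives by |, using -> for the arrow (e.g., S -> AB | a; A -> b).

No ε-productions.
After unit-elimination: S -> i | gLg; L -> g | i | gS | gLg.
TERM: introduce A -> g and substitute in every rule of length ≥2.
BIN: L -> ALA becomes L -> AB, B -> LA; S -> ALA becomes S -> AC, C -> LA.

S -> i | AC; A -> g; B -> LA; C -> LA; L -> g | i | AB | AS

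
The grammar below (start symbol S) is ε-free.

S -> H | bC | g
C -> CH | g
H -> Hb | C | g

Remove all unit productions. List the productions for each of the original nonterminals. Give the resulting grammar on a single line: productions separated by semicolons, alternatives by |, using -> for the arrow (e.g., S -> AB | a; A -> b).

Unit productions: H->C, S->H.
Unit pairs (A ⇒* B via units): (H,C), (S,C), (S,H).
S: inherits non-unit rules of {C, H, S} → CH | Hb | bC | g.
C: inherits non-unit rules of {C} → CH | g.
H: inherits non-unit rules of {C, H} → CH | Hb | g.

S -> g | CH | Hb | bC; C -> g | CH; H -> g | CH | Hb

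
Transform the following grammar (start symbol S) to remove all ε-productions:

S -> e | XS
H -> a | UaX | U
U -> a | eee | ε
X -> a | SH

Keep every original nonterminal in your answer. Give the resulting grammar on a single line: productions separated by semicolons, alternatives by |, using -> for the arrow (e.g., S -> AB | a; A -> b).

Nullable set: {H, U}.
H -> U: U nullable, giving U.
H -> UaX: U nullable, giving UaX | aX.
Drop U -> ε.
X -> SH: H nullable, giving S | SH.
Unchanged (no nullable symbols): S -> XS; S -> e; H -> a; U -> a; U -> eee; X -> a.

S -> e | XS; H -> U | a | aX | UaX; U -> a | eee; X -> S | a | SH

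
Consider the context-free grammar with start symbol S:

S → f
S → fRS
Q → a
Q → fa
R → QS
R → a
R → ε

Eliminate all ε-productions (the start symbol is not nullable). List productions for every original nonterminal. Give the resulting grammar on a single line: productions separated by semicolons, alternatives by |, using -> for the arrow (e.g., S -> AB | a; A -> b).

Nullable set: {R}.
S -> fRS: R nullable, giving fRS | fS.
Drop R -> ε.
Unchanged (no nullable symbols): S -> f; Q -> a; Q -> fa; R -> QS; R -> a.

S -> f | fS | fRS; Q -> a | fa; R -> a | QS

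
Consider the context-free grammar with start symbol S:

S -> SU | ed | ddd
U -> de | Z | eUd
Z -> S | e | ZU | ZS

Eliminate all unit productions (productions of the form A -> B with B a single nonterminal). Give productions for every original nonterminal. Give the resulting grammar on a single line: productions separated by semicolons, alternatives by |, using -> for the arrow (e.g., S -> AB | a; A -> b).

S -> SU | ed | ddd; U -> e | SU | ZS | ZU | de | ed | ddd | eUd; Z -> e | SU | ZS | ZU | ed | ddd

Unit productions: U->Z, Z->S.
Unit pairs (A ⇒* B via units): (U,S), (U,Z), (Z,S).
S: inherits non-unit rules of {S} → SU | ddd | ed.
U: inherits non-unit rules of {S, U, Z} → SU | ZS | ZU | ddd | de | e | eUd | ed.
Z: inherits non-unit rules of {S, Z} → SU | ZS | ZU | ddd | e | ed.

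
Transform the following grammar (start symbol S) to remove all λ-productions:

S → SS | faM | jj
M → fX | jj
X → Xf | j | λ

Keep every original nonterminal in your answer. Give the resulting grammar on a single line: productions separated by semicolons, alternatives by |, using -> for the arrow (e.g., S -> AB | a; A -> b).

S -> SS | jj | faM; M -> f | fX | jj; X -> f | j | Xf

Nullable set: {X}.
M -> fX: X nullable, giving f | fX.
Drop X -> λ.
X -> Xf: X nullable, giving Xf | f.
Unchanged (no nullable symbols): S -> SS; S -> faM; S -> jj; M -> jj; X -> j.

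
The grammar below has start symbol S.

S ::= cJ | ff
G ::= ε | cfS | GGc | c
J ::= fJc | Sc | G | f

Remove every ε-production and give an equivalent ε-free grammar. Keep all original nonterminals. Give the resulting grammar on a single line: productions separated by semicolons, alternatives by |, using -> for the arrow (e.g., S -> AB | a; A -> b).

Nullable set: {G, J}.
S -> cJ: J nullable, giving c | cJ.
Drop G -> ε.
G -> GGc: G, G nullable, giving GGc | Gc | c.
J -> G: G nullable, giving G.
J -> fJc: J nullable, giving fJc | fc.
Unchanged (no nullable symbols): S -> ff; G -> c; G -> cfS; J -> Sc; J -> f.

S -> c | cJ | ff; G -> c | Gc | GGc | cfS; J -> G | f | Sc | fc | fJc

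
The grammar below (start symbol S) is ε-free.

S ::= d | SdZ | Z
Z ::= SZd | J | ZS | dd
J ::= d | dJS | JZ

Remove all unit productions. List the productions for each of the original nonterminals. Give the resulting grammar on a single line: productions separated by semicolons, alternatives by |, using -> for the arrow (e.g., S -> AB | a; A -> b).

S -> d | JZ | ZS | dd | SZd | SdZ | dJS; J -> d | JZ | dJS; Z -> d | JZ | ZS | dd | SZd | dJS

Unit productions: S->Z, Z->J.
Unit pairs (A ⇒* B via units): (S,J), (S,Z), (Z,J).
S: inherits non-unit rules of {J, S, Z} → JZ | SZd | SdZ | ZS | d | dJS | dd.
J: inherits non-unit rules of {J} → JZ | d | dJS.
Z: inherits non-unit rules of {J, Z} → JZ | SZd | ZS | d | dJS | dd.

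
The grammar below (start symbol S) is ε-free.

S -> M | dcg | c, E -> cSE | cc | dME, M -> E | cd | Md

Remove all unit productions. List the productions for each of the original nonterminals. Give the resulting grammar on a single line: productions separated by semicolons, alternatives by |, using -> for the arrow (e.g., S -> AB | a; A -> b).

S -> c | Md | cc | cd | cSE | dME | dcg; E -> cc | cSE | dME; M -> Md | cc | cd | cSE | dME

Unit productions: M->E, S->M.
Unit pairs (A ⇒* B via units): (M,E), (S,E), (S,M).
S: inherits non-unit rules of {E, M, S} → Md | c | cSE | cc | cd | dME | dcg.
E: inherits non-unit rules of {E} → cSE | cc | dME.
M: inherits non-unit rules of {E, M} → Md | cSE | cc | cd | dME.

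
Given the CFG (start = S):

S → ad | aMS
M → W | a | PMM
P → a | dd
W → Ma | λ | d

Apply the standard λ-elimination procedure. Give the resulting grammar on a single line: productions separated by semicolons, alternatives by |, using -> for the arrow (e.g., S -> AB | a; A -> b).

S -> aS | ad | aMS; M -> P | W | a | PM | PMM; P -> a | dd; W -> a | d | Ma

Nullable set: {M, W}.
S -> aMS: M nullable, giving aMS | aS.
M -> PMM: M, M nullable, giving P | PM | PMM.
M -> W: W nullable, giving W.
Drop W -> λ.
W -> Ma: M nullable, giving Ma | a.
Unchanged (no nullable symbols): S -> ad; M -> a; P -> a; P -> dd; W -> d.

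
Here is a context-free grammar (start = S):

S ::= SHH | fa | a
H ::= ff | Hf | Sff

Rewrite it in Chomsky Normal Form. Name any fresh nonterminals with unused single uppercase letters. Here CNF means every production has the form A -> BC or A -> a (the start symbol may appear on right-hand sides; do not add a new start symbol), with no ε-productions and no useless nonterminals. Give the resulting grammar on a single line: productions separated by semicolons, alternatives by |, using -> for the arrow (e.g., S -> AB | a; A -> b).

S -> a | AB | SD; A -> f; B -> a; C -> AA; D -> HH; H -> AA | HA | SC

No ε-productions.
No unit productions to eliminate.
TERM: introduce B -> a, A -> f and substitute in every rule of length ≥2.
BIN: H -> SAA becomes H -> SC, C -> AA; S -> SHH becomes S -> SD, D -> HH.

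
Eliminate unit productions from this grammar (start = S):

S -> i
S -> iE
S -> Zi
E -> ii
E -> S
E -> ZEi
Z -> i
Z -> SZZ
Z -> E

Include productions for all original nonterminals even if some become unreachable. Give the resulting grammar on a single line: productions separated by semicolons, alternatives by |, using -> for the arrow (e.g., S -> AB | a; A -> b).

S -> i | Zi | iE; E -> i | Zi | iE | ii | ZEi; Z -> i | Zi | iE | ii | SZZ | ZEi

Unit productions: E->S, Z->E.
Unit pairs (A ⇒* B via units): (E,S), (Z,E), (Z,S).
S: inherits non-unit rules of {S} → Zi | i | iE.
E: inherits non-unit rules of {E, S} → ZEi | Zi | i | iE | ii.
Z: inherits non-unit rules of {E, S, Z} → SZZ | ZEi | Zi | i | iE | ii.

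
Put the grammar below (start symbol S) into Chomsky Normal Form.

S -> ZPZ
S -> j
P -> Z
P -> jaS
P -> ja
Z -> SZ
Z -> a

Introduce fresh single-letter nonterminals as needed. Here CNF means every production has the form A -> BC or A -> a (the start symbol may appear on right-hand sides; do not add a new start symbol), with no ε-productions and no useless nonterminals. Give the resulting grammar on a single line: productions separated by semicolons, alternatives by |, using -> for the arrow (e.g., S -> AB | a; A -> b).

No ε-productions.
After unit-elimination: S -> j | ZPZ; P -> a | SZ | ja | jaS; Z -> a | SZ.
TERM: introduce B -> a, A -> j and substitute in every rule of length ≥2.
BIN: P -> ABS becomes P -> AC, C -> BS; S -> ZPZ becomes S -> ZD, D -> PZ.

S -> j | ZD; A -> j; B -> a; C -> BS; D -> PZ; P -> a | AB | AC | SZ; Z -> a | SZ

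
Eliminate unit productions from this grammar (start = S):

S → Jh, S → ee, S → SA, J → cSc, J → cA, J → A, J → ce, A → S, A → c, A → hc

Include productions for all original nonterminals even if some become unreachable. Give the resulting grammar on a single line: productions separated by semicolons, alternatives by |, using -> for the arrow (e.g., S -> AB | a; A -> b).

Unit productions: A->S, J->A.
Unit pairs (A ⇒* B via units): (A,S), (J,A), (J,S).
S: inherits non-unit rules of {S} → Jh | SA | ee.
A: inherits non-unit rules of {A, S} → Jh | SA | c | ee | hc.
J: inherits non-unit rules of {A, J, S} → Jh | SA | c | cA | cSc | ce | ee | hc.

S -> Jh | SA | ee; A -> c | Jh | SA | ee | hc; J -> c | Jh | SA | cA | ce | ee | hc | cSc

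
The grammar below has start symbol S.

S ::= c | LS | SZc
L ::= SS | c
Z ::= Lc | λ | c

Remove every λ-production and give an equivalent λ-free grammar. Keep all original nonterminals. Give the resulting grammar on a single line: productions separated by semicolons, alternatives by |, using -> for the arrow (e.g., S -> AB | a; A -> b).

Nullable set: {Z}.
S -> SZc: Z nullable, giving SZc | Sc.
Drop Z -> λ.
Unchanged (no nullable symbols): S -> LS; S -> c; L -> SS; L -> c; Z -> Lc; Z -> c.

S -> c | LS | Sc | SZc; L -> c | SS; Z -> c | Lc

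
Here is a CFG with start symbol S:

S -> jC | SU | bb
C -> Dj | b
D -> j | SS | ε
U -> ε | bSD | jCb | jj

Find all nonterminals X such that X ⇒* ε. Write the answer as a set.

Directly nullable (have an ε-rule): {D, U}.
Not nullable: C, S — each has a terminal in every rule's right-hand side or depends on a non-nullable symbol.

{D, U}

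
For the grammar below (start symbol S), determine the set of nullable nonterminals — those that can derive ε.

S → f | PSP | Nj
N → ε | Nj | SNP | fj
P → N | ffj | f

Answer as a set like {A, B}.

Directly nullable (have an ε-rule): {N}.
P is nullable via P -> N (every symbol on the right is already known nullable).
Not nullable: S — each has a terminal in every rule's right-hand side or depends on a non-nullable symbol.

{N, P}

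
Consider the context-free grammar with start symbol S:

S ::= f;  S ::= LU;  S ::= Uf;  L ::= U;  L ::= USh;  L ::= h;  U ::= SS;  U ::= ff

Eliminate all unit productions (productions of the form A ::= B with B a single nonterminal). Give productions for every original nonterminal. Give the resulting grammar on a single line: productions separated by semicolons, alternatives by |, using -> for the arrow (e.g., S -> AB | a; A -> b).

S -> f | LU | Uf; L -> h | SS | ff | USh; U -> SS | ff

Unit productions: L->U.
Unit pairs (A ⇒* B via units): (L,U).
S: inherits non-unit rules of {S} → LU | Uf | f.
L: inherits non-unit rules of {L, U} → SS | USh | ff | h.
U: inherits non-unit rules of {U} → SS | ff.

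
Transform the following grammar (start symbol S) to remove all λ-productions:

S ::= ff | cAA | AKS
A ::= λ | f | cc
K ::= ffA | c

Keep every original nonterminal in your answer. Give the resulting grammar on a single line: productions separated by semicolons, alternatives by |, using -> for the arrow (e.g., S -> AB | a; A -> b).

Nullable set: {A}.
S -> AKS: A nullable, giving AKS | KS.
S -> cAA: A, A nullable, giving c | cA | cAA.
Drop A -> λ.
K -> ffA: A nullable, giving ff | ffA.
Unchanged (no nullable symbols): S -> ff; A -> cc; A -> f; K -> c.

S -> c | KS | cA | ff | AKS | cAA; A -> f | cc; K -> c | ff | ffA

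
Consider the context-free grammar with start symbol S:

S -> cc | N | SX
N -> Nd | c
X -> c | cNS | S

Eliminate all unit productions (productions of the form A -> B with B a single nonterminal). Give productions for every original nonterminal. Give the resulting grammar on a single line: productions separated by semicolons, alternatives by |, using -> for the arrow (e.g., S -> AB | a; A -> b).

Unit productions: S->N, X->S.
Unit pairs (A ⇒* B via units): (S,N), (X,N), (X,S).
S: inherits non-unit rules of {N, S} → Nd | SX | c | cc.
N: inherits non-unit rules of {N} → Nd | c.
X: inherits non-unit rules of {N, S, X} → Nd | SX | c | cNS | cc.

S -> c | Nd | SX | cc; N -> c | Nd; X -> c | Nd | SX | cc | cNS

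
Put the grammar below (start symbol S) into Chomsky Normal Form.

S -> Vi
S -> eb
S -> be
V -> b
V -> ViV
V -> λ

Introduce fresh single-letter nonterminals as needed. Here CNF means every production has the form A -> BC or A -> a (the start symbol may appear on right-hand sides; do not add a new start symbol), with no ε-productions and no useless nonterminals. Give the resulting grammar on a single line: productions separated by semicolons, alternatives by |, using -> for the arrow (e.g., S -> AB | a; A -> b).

Nullable: {V}; after ε-elimination: S -> i | Vi | be | eb; V -> b | i | Vi | iV | ViV.
No unit productions to eliminate.
TERM: introduce B -> b, C -> e, A -> i and substitute in every rule of length ≥2.
BIN: V -> VAV becomes V -> VD, D -> AV.

S -> i | BC | CB | VA; A -> i; B -> b; C -> e; D -> AV; V -> b | i | AV | VA | VD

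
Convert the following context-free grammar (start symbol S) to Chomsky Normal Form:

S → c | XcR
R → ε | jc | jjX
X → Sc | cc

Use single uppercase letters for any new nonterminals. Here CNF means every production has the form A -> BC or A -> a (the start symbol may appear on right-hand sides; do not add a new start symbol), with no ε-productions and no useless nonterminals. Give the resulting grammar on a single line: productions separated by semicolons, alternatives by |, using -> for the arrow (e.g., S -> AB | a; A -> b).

Nullable: {R}; after ε-elimination: S -> c | Xc | XcR; R -> jc | jjX; X -> Sc | cc.
No unit productions to eliminate.
TERM: introduce B -> c, A -> j and substitute in every rule of length ≥2.
BIN: R -> AAX becomes R -> AC, C -> AX; S -> XBR becomes S -> XD, D -> BR.

S -> c | XB | XD; A -> j; B -> c; C -> AX; D -> BR; R -> AB | AC; X -> BB | SB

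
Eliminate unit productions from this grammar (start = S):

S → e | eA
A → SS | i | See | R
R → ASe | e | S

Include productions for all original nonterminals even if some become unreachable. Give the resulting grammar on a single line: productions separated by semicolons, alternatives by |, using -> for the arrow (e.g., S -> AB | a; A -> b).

S -> e | eA; A -> e | i | SS | eA | ASe | See; R -> e | eA | ASe

Unit productions: A->R, R->S.
Unit pairs (A ⇒* B via units): (A,R), (A,S), (R,S).
S: inherits non-unit rules of {S} → e | eA.
A: inherits non-unit rules of {A, R, S} → ASe | SS | See | e | eA | i.
R: inherits non-unit rules of {R, S} → ASe | e | eA.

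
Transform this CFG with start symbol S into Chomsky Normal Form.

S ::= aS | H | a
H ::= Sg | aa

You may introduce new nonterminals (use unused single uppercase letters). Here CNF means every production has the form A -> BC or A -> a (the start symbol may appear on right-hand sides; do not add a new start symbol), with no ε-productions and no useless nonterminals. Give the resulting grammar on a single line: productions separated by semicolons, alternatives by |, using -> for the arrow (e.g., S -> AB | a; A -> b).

S -> a | BB | BS | SA; A -> g; B -> a

No ε-productions.
After unit-elimination: S -> a | Sg | aS | aa; H -> Sg | aa.
TERM: introduce B -> a, A -> g and substitute in every rule of length ≥2.
Drop unreachable/unproductive: H.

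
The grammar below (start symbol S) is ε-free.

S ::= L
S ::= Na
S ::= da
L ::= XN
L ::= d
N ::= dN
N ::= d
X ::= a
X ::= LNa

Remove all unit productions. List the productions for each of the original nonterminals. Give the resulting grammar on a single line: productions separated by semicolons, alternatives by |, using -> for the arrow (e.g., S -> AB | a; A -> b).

S -> d | Na | XN | da; L -> d | XN; N -> d | dN; X -> a | LNa

Unit productions: S->L.
Unit pairs (A ⇒* B via units): (S,L).
S: inherits non-unit rules of {L, S} → Na | XN | d | da.
L: inherits non-unit rules of {L} → XN | d.
N: inherits non-unit rules of {N} → d | dN.
X: inherits non-unit rules of {X} → LNa | a.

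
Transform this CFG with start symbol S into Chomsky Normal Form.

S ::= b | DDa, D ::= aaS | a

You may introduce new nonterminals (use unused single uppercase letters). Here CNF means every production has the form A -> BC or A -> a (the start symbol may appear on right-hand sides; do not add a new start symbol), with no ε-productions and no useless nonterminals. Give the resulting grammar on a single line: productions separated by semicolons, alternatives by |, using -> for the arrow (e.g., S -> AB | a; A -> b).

S -> b | DC; A -> a; B -> AS; C -> DA; D -> a | AB

No ε-productions.
No unit productions to eliminate.
TERM: introduce A -> a and substitute in every rule of length ≥2.
BIN: D -> AAS becomes D -> AB, B -> AS; S -> DDA becomes S -> DC, C -> DA.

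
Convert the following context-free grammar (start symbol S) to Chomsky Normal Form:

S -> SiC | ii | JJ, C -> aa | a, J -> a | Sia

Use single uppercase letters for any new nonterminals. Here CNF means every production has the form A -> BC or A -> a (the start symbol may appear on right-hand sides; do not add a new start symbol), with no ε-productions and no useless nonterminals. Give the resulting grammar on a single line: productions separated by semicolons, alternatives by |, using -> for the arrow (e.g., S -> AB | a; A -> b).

S -> BB | JJ | SE; A -> a; B -> i; C -> a | AA; D -> BA; E -> BC; J -> a | SD

No ε-productions.
No unit productions to eliminate.
TERM: introduce A -> a, B -> i and substitute in every rule of length ≥2.
BIN: J -> SBA becomes J -> SD, D -> BA; S -> SBC becomes S -> SE, E -> BC.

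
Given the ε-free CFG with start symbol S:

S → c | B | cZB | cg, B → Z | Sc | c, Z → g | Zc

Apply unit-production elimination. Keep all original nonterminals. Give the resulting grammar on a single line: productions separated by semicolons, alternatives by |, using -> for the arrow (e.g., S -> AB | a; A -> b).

Unit productions: B->Z, S->B.
Unit pairs (A ⇒* B via units): (B,Z), (S,B), (S,Z).
S: inherits non-unit rules of {B, S, Z} → Sc | Zc | c | cZB | cg | g.
B: inherits non-unit rules of {B, Z} → Sc | Zc | c | g.
Z: inherits non-unit rules of {Z} → Zc | g.

S -> c | g | Sc | Zc | cg | cZB; B -> c | g | Sc | Zc; Z -> g | Zc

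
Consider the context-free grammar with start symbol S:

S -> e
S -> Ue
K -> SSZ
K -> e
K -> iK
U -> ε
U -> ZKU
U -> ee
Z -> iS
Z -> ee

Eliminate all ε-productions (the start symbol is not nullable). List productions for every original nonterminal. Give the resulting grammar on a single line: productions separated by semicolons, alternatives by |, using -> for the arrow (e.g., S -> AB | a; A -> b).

Nullable set: {U}.
S -> Ue: U nullable, giving Ue | e.
Drop U -> ε.
U -> ZKU: U nullable, giving ZK | ZKU.
Unchanged (no nullable symbols): S -> e; K -> SSZ; K -> e; K -> iK; U -> ee; Z -> ee; Z -> iS.

S -> e | Ue; K -> e | iK | SSZ; U -> ZK | ee | ZKU; Z -> ee | iS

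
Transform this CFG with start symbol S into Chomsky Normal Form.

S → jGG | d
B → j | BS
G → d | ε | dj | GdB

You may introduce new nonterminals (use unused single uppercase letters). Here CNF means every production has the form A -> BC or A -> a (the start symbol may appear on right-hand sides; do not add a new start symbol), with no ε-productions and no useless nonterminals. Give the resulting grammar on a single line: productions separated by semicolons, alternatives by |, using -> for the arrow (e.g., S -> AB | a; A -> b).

S -> d | j | CE | CG; A -> d; B -> j | BS; C -> j; D -> AB; E -> GG; G -> d | AB | AC | GD

Nullable: {G}; after ε-elimination: S -> d | j | jG | jGG; B -> j | BS; G -> d | dB | dj | GdB.
No unit productions to eliminate.
TERM: introduce A -> d, C -> j and substitute in every rule of length ≥2.
BIN: G -> GAB becomes G -> GD, D -> AB; S -> CGG becomes S -> CE, E -> GG.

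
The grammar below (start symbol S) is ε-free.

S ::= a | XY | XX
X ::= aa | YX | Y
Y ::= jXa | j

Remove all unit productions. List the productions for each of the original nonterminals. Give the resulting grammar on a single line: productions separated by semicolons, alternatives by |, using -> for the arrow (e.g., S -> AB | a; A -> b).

S -> a | XX | XY; X -> j | YX | aa | jXa; Y -> j | jXa

Unit productions: X->Y.
Unit pairs (A ⇒* B via units): (X,Y).
S: inherits non-unit rules of {S} → XX | XY | a.
X: inherits non-unit rules of {X, Y} → YX | aa | j | jXa.
Y: inherits non-unit rules of {Y} → j | jXa.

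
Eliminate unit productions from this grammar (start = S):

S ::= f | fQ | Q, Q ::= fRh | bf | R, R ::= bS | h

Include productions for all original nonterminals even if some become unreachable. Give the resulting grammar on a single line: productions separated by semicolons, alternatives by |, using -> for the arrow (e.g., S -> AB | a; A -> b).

Unit productions: Q->R, S->Q.
Unit pairs (A ⇒* B via units): (Q,R), (S,Q), (S,R).
S: inherits non-unit rules of {Q, R, S} → bS | bf | f | fQ | fRh | h.
Q: inherits non-unit rules of {Q, R} → bS | bf | fRh | h.
R: inherits non-unit rules of {R} → bS | h.

S -> f | h | bS | bf | fQ | fRh; Q -> h | bS | bf | fRh; R -> h | bS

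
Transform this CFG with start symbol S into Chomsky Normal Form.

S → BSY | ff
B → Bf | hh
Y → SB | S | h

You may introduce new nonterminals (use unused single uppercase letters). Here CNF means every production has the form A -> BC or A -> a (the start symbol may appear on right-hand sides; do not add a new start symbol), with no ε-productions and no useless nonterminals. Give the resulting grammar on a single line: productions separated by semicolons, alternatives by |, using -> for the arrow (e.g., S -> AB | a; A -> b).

No ε-productions.
After unit-elimination: S -> ff | BSY; B -> Bf | hh; Y -> h | SB | ff | BSY.
TERM: introduce A -> f, C -> h and substitute in every rule of length ≥2.
BIN: S -> BSY becomes S -> BD, D -> SY; Y -> BSY becomes Y -> BE, E -> SY.

S -> AA | BD; A -> f; B -> BA | CC; C -> h; D -> SY; E -> SY; Y -> h | AA | BE | SB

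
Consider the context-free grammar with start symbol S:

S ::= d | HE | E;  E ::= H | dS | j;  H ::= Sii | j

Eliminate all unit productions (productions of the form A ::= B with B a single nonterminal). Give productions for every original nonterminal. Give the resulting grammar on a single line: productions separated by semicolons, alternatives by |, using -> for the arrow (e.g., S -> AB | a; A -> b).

S -> d | j | HE | dS | Sii; E -> j | dS | Sii; H -> j | Sii

Unit productions: E->H, S->E.
Unit pairs (A ⇒* B via units): (E,H), (S,E), (S,H).
S: inherits non-unit rules of {E, H, S} → HE | Sii | d | dS | j.
E: inherits non-unit rules of {E, H} → Sii | dS | j.
H: inherits non-unit rules of {H} → Sii | j.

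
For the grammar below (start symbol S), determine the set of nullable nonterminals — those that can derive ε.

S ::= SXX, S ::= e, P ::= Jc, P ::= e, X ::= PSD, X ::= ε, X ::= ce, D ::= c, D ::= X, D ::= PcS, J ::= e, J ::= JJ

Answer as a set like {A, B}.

{D, X}

Directly nullable (have an ε-rule): {X}.
D is nullable via D -> X (every symbol on the right is already known nullable).
Not nullable: J, P, S — each has a terminal in every rule's right-hand side or depends on a non-nullable symbol.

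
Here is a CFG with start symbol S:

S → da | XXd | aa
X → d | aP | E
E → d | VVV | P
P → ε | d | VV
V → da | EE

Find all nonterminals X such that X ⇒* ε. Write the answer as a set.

{E, P, V, X}

Directly nullable (have an ε-rule): {P}.
E is nullable via E -> P (every symbol on the right is already known nullable).
V is nullable via V -> EE (every symbol on the right is already known nullable).
X is nullable via X -> E (every symbol on the right is already known nullable).
Not nullable: S — each has a terminal in every rule's right-hand side or depends on a non-nullable symbol.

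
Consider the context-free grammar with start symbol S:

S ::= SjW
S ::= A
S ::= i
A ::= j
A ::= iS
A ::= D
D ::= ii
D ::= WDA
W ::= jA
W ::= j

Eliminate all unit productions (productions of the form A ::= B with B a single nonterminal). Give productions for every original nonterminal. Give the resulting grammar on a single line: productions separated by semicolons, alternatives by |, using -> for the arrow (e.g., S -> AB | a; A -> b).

Unit productions: A->D, S->A.
Unit pairs (A ⇒* B via units): (A,D), (S,A), (S,D).
S: inherits non-unit rules of {A, D, S} → SjW | WDA | i | iS | ii | j.
A: inherits non-unit rules of {A, D} → WDA | iS | ii | j.
D: inherits non-unit rules of {D} → WDA | ii.
W: inherits non-unit rules of {W} → j | jA.

S -> i | j | iS | ii | SjW | WDA; A -> j | iS | ii | WDA; D -> ii | WDA; W -> j | jA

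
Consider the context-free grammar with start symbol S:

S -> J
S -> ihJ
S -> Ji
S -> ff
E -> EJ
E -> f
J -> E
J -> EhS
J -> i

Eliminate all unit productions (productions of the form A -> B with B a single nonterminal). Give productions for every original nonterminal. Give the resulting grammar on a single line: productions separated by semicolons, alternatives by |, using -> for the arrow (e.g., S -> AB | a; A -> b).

Unit productions: J->E, S->J.
Unit pairs (A ⇒* B via units): (J,E), (S,E), (S,J).
S: inherits non-unit rules of {E, J, S} → EJ | EhS | Ji | f | ff | i | ihJ.
E: inherits non-unit rules of {E} → EJ | f.
J: inherits non-unit rules of {E, J} → EJ | EhS | f | i.

S -> f | i | EJ | Ji | ff | EhS | ihJ; E -> f | EJ; J -> f | i | EJ | EhS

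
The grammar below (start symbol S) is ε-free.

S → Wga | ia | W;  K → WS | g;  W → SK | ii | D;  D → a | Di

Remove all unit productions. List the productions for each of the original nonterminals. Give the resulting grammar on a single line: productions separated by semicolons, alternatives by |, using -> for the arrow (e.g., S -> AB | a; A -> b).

S -> a | Di | SK | ia | ii | Wga; D -> a | Di; K -> g | WS; W -> a | Di | SK | ii

Unit productions: S->W, W->D.
Unit pairs (A ⇒* B via units): (S,D), (S,W), (W,D).
S: inherits non-unit rules of {D, S, W} → Di | SK | Wga | a | ia | ii.
D: inherits non-unit rules of {D} → Di | a.
K: inherits non-unit rules of {K} → WS | g.
W: inherits non-unit rules of {D, W} → Di | SK | a | ii.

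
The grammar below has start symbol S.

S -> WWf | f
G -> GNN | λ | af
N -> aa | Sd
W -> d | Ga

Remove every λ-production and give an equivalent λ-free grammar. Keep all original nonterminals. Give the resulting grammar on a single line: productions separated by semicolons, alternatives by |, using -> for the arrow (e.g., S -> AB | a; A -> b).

S -> f | WWf; G -> NN | af | GNN; N -> Sd | aa; W -> a | d | Ga

Nullable set: {G}.
Drop G -> λ.
G -> GNN: G nullable, giving GNN | NN.
W -> Ga: G nullable, giving Ga | a.
Unchanged (no nullable symbols): S -> WWf; S -> f; G -> af; N -> Sd; N -> aa; W -> d.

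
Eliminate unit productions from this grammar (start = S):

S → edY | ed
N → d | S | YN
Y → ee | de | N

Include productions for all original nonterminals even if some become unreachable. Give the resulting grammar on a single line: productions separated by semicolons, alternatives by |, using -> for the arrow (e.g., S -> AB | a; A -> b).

Unit productions: N->S, Y->N.
Unit pairs (A ⇒* B via units): (N,S), (Y,N), (Y,S).
S: inherits non-unit rules of {S} → ed | edY.
N: inherits non-unit rules of {N, S} → YN | d | ed | edY.
Y: inherits non-unit rules of {N, S, Y} → YN | d | de | ed | edY | ee.

S -> ed | edY; N -> d | YN | ed | edY; Y -> d | YN | de | ed | ee | edY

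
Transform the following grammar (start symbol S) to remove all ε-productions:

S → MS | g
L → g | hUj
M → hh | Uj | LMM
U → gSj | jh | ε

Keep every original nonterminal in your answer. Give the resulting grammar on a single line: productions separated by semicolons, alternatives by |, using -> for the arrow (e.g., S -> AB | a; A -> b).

Nullable set: {U}.
L -> hUj: U nullable, giving hUj | hj.
M -> Uj: U nullable, giving Uj | j.
Drop U -> ε.
Unchanged (no nullable symbols): S -> MS; S -> g; L -> g; M -> LMM; M -> hh; U -> gSj; U -> jh.

S -> g | MS; L -> g | hj | hUj; M -> j | Uj | hh | LMM; U -> jh | gSj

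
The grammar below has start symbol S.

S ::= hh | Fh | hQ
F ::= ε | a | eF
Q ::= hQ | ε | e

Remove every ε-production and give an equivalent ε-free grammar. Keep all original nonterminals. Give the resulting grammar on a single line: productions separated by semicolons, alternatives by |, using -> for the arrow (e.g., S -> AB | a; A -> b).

S -> h | Fh | hQ | hh; F -> a | e | eF; Q -> e | h | hQ

Nullable set: {F, Q}.
S -> Fh: F nullable, giving Fh | h.
S -> hQ: Q nullable, giving h | hQ.
Drop F -> ε.
F -> eF: F nullable, giving e | eF.
Drop Q -> ε.
Q -> hQ: Q nullable, giving h | hQ.
Unchanged (no nullable symbols): S -> hh; F -> a; Q -> e.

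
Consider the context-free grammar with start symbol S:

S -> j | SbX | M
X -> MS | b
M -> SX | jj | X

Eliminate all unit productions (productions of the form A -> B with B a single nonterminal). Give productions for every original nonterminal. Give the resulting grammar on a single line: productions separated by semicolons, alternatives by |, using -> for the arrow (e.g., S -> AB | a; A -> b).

S -> b | j | MS | SX | jj | SbX; M -> b | MS | SX | jj; X -> b | MS

Unit productions: M->X, S->M.
Unit pairs (A ⇒* B via units): (M,X), (S,M), (S,X).
S: inherits non-unit rules of {M, S, X} → MS | SX | SbX | b | j | jj.
M: inherits non-unit rules of {M, X} → MS | SX | b | jj.
X: inherits non-unit rules of {X} → MS | b.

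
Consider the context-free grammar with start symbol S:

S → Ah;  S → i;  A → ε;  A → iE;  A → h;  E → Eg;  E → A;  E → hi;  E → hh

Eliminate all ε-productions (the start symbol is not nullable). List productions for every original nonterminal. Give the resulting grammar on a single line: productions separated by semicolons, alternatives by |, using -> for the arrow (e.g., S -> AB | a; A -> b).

S -> h | i | Ah; A -> h | i | iE; E -> A | g | Eg | hh | hi

Nullable set: {A, E}.
S -> Ah: A nullable, giving Ah | h.
Drop A -> ε.
A -> iE: E nullable, giving i | iE.
E -> A: A nullable, giving A.
E -> Eg: E nullable, giving Eg | g.
Unchanged (no nullable symbols): S -> i; A -> h; E -> hh; E -> hi.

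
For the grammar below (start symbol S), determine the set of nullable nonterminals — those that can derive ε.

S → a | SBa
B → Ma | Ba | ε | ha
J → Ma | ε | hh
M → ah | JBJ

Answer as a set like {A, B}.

{B, J, M}

Directly nullable (have an ε-rule): {B, J}.
M is nullable via M -> JBJ (every symbol on the right is already known nullable).
Not nullable: S — each has a terminal in every rule's right-hand side or depends on a non-nullable symbol.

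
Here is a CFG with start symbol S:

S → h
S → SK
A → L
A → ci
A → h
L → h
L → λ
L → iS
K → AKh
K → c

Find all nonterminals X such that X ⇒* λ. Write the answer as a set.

Directly nullable (have an ε-rule): {L}.
A is nullable via A -> L (every symbol on the right is already known nullable).
Not nullable: K, S — each has a terminal in every rule's right-hand side or depends on a non-nullable symbol.

{A, L}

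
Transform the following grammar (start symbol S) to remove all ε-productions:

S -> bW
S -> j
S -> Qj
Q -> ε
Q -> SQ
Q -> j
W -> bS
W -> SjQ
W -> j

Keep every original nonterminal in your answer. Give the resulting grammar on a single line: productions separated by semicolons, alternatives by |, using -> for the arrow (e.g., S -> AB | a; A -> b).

Nullable set: {Q}.
S -> Qj: Q nullable, giving Qj | j.
Drop Q -> ε.
Q -> SQ: Q nullable, giving S | SQ.
W -> SjQ: Q nullable, giving Sj | SjQ.
Unchanged (no nullable symbols): S -> bW; S -> j; Q -> j; W -> bS; W -> j.

S -> j | Qj | bW; Q -> S | j | SQ; W -> j | Sj | bS | SjQ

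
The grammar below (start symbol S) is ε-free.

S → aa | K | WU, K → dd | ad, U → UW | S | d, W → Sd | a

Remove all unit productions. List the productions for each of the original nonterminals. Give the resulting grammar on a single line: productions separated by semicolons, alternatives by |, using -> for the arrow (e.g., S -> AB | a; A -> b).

Unit productions: S->K, U->S.
Unit pairs (A ⇒* B via units): (S,K), (U,K), (U,S).
S: inherits non-unit rules of {K, S} → WU | aa | ad | dd.
K: inherits non-unit rules of {K} → ad | dd.
U: inherits non-unit rules of {K, S, U} → UW | WU | aa | ad | d | dd.
W: inherits non-unit rules of {W} → Sd | a.

S -> WU | aa | ad | dd; K -> ad | dd; U -> d | UW | WU | aa | ad | dd; W -> a | Sd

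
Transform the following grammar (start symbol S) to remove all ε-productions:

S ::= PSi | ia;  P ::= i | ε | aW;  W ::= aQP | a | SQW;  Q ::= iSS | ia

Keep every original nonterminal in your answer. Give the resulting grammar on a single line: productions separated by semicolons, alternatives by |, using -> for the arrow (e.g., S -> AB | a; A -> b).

Nullable set: {P}.
S -> PSi: P nullable, giving PSi | Si.
Drop P -> ε.
W -> aQP: P nullable, giving aQ | aQP.
Unchanged (no nullable symbols): S -> ia; P -> aW; P -> i; Q -> iSS; Q -> ia; W -> SQW; W -> a.

S -> Si | ia | PSi; P -> i | aW; Q -> ia | iSS; W -> a | aQ | SQW | aQP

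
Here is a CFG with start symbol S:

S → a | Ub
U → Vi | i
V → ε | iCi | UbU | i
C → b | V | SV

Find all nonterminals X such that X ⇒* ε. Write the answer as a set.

{C, V}

Directly nullable (have an ε-rule): {V}.
C is nullable via C -> V (every symbol on the right is already known nullable).
Not nullable: S, U — each has a terminal in every rule's right-hand side or depends on a non-nullable symbol.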